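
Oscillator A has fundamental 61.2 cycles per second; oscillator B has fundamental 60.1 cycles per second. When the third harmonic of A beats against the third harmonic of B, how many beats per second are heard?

Third harmonic of the first: 3·61.2 = 183.6 Hz.
Third harmonic of the second: 3·60.1 = 180.3 Hz.
f_beat = |183.6 − 180.3| = 3.3 Hz.

3.3 Hz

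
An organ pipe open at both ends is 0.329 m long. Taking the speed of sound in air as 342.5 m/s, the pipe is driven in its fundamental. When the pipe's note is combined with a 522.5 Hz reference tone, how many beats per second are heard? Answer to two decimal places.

1.98 Hz

Open pipe: f_n = n·v/(2L) = 1·342.5/(2·0.329) = 520.5167 Hz.
f_beat = |520.5167 − 522.5| = 1.98 Hz.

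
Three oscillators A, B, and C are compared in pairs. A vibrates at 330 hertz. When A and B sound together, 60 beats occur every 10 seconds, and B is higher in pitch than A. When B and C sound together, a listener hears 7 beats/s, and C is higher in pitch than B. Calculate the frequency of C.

A–B: Beat frequency = 60/10 = 6 Hz.
B is above A, so f_B = 330 + 6 = 336 Hz.
C is above B, so f_C = 336 + 7 = 343 Hz.

343 Hz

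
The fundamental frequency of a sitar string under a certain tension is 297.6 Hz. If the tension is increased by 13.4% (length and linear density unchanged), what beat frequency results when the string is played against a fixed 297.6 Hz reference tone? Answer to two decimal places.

19.31 Hz

For a string, f ∝ √T, so the new frequency is 297.6·√1.134 = 316.9126 Hz.
f_beat = |316.9126 − 297.6| = 19.31 Hz.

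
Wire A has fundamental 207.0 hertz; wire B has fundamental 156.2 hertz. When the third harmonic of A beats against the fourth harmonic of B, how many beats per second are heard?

3.8 Hz

Third harmonic of the first: 3·207.0 = 621.0 Hz.
Fourth harmonic of the second: 4·156.2 = 624.8 Hz.
f_beat = |621.0 − 624.8| = 3.8 Hz.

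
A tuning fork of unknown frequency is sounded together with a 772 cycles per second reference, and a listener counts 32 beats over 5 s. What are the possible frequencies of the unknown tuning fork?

Beat frequency = 32/5 = 6.4 Hz.
|f − 772| = 6.4, so f = 772 ± 6.4.

765.6 Hz or 778.4 Hz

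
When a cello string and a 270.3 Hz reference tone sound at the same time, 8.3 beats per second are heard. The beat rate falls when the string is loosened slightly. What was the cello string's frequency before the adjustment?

|f − 270.3| = 8.3, so the cello string was at either 262 Hz or 278.6 Hz.
Reducing tension lowers a string's frequency; the adjustment lowers the cello string's frequency.
The beat rate fell, so the adjustment moved the cello string toward 270.3 Hz — it must have started above the reference.

278.6 Hz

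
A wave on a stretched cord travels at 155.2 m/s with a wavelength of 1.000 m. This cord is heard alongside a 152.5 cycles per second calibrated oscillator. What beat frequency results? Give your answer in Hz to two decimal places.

2.70 Hz

Source frequency f = v/λ = 155.2/1.000 = 155.2000 Hz.
f_beat = |155.2000 − 152.5| = 2.70 Hz.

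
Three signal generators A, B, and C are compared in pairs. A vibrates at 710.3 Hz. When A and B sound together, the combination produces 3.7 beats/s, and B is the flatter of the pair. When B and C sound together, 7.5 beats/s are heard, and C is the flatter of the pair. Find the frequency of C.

B is below A, so f_B = 710.3 − 3.7 = 706.6 Hz.
C is below B, so f_C = 706.6 − 7.5 = 699.1 Hz.

699.1 Hz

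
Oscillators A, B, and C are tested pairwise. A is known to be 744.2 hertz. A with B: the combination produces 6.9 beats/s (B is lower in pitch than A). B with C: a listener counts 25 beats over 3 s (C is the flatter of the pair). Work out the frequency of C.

728.9667 Hz

B is below A, so f_B = 744.2 − 6.9 = 737.3 Hz.
B–C: Beat frequency = 25/3 = 8.3333 Hz.
C is below B, so f_C = 737.3 − 8.3333 = 728.9667 Hz.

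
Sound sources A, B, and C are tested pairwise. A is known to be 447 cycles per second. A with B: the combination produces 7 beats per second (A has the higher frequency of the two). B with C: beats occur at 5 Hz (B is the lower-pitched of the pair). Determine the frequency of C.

B is below A, so f_B = 447 − 7 = 440 Hz.
C is above B, so f_C = 440 + 5 = 445 Hz.

445 Hz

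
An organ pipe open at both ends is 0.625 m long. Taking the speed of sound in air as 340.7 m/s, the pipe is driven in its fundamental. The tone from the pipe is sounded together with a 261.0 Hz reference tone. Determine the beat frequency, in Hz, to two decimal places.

Open pipe: f_n = n·v/(2L) = 1·340.7/(2·0.625) = 272.5600 Hz.
f_beat = |272.5600 − 261.0| = 11.56 Hz.

11.56 Hz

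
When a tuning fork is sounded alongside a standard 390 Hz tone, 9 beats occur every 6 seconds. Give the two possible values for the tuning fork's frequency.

388.5 Hz or 391.5 Hz

Beat frequency = 9/6 = 1.5 Hz.
|f − 390| = 1.5, so f = 390 ± 1.5.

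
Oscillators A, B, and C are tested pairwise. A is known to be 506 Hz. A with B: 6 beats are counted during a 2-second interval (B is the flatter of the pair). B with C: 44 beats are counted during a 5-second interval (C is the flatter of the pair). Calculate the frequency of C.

494.2 Hz

A–B: Beat frequency = 6/2 = 3 Hz.
B is below A, so f_B = 506 − 3 = 503 Hz.
B–C: Beat frequency = 44/5 = 8.8 Hz.
C is below B, so f_C = 503 − 8.8 = 494.2 Hz.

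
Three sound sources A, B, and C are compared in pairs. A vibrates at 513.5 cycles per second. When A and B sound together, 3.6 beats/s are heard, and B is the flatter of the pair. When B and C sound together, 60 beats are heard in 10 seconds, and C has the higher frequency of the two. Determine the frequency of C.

515.9 Hz

B is below A, so f_B = 513.5 − 3.6 = 509.9 Hz.
B–C: Beat frequency = 60/10 = 6 Hz.
C is above B, so f_C = 509.9 + 6 = 515.9 Hz.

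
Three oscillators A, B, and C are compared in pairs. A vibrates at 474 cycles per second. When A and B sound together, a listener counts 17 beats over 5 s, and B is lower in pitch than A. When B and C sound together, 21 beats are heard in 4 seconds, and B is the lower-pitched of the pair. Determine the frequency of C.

A–B: Beat frequency = 17/5 = 3.4 Hz.
B is below A, so f_B = 474 − 3.4 = 470.6 Hz.
B–C: Beat frequency = 21/4 = 5.25 Hz.
C is above B, so f_C = 470.6 + 5.25 = 475.85 Hz.

475.85 Hz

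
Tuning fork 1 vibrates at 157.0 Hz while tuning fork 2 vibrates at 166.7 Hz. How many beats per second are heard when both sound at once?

The beat frequency equals the magnitude of the frequency difference.
|157.0 − 166.7| = 9.7 Hz.

9.7 Hz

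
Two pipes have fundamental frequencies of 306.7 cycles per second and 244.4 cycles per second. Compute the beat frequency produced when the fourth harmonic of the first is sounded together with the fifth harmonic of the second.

4.8 Hz

Fourth harmonic of the first: 4·306.7 = 1226.8 Hz.
Fifth harmonic of the second: 5·244.4 = 1222.0 Hz.
f_beat = |1226.8 − 1222.0| = 4.8 Hz.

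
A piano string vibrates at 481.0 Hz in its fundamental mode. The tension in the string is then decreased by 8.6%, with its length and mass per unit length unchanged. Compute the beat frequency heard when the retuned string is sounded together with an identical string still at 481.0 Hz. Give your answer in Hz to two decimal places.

For a string, f ∝ √T, so the new frequency is 481.0·√0.914 = 459.8521 Hz.
f_beat = |459.8521 − 481.0| = 21.15 Hz.

21.15 Hz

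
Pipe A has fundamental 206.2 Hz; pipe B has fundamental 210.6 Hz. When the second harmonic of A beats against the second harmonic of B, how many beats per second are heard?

Second harmonic of the first: 2·206.2 = 412.4 Hz.
Second harmonic of the second: 2·210.6 = 421.2 Hz.
f_beat = |412.4 − 421.2| = 8.8 Hz.

8.8 Hz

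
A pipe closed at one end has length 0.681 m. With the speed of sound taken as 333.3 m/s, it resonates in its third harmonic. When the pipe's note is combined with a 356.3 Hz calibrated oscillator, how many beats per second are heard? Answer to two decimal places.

Closed pipe (odd harmonics): f_n = n·v/(4L) = 3·333.3/(4·0.681) = 367.0705 Hz.
f_beat = |367.0705 − 356.3| = 10.77 Hz.

10.77 Hz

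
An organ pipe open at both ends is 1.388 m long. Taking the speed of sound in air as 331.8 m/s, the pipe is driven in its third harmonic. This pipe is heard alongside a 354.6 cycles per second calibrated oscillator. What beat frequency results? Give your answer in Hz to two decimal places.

3.97 Hz

Open pipe: f_n = n·v/(2L) = 3·331.8/(2·1.388) = 358.5735 Hz.
f_beat = |358.5735 − 354.6| = 3.97 Hz.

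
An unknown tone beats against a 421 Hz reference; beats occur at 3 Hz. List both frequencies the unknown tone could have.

418 Hz or 424 Hz

|f − 421| = 3, so f = 421 ± 3.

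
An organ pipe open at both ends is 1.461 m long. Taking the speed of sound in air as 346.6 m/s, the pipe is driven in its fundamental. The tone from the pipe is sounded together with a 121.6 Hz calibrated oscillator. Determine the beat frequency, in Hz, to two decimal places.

Open pipe: f_n = n·v/(2L) = 1·346.6/(2·1.461) = 118.6174 Hz.
f_beat = |118.6174 − 121.6| = 2.98 Hz.

2.98 Hz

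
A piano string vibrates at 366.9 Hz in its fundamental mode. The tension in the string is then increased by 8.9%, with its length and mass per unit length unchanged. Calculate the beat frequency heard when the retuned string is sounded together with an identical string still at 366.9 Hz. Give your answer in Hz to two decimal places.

15.98 Hz

For a string, f ∝ √T, so the new frequency is 366.9·√1.089 = 382.8791 Hz.
f_beat = |382.8791 − 366.9| = 15.98 Hz.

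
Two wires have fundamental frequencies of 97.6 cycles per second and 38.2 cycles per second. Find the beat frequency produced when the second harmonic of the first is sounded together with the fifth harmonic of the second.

4.2 Hz

Second harmonic of the first: 2·97.6 = 195.2 Hz.
Fifth harmonic of the second: 5·38.2 = 191.0 Hz.
f_beat = |195.2 − 191.0| = 4.2 Hz.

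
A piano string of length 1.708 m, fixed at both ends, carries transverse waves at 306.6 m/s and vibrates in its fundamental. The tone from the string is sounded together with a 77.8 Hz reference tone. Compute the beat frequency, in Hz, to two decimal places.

11.95 Hz

For a string fixed at both ends, f_n = n·v/(2L) = 1·306.6/(2·1.708) = 89.7541 Hz.
f_beat = |89.7541 − 77.8| = 11.95 Hz.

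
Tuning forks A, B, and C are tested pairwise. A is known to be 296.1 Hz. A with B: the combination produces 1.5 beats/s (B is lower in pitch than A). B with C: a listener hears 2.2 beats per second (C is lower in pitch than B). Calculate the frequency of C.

B is below A, so f_B = 296.1 − 1.5 = 294.6 Hz.
C is below B, so f_C = 294.6 − 2.2 = 292.4 Hz.

292.4 Hz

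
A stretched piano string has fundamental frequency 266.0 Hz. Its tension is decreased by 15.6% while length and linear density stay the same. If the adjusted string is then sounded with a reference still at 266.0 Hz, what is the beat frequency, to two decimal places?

21.63 Hz

For a string, f ∝ √T, so the new frequency is 266.0·√0.844 = 244.3728 Hz.
f_beat = |244.3728 − 266.0| = 21.63 Hz.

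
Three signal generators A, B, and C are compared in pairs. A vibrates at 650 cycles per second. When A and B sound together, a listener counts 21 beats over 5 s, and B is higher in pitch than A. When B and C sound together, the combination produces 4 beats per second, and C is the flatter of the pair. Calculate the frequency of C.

A–B: Beat frequency = 21/5 = 4.2 Hz.
B is above A, so f_B = 650 + 4.2 = 654.2 Hz.
C is below B, so f_C = 654.2 − 4 = 650.2 Hz.

650.2 Hz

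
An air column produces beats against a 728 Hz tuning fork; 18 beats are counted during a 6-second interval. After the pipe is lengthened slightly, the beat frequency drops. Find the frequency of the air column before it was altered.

731 Hz

Beat frequency = 18/6 = 3 Hz.
|f − 728| = 3, so the air column was at either 725 Hz or 731 Hz.
A longer pipe has a lower fundamental; the adjustment lowers the air column's frequency.
The beat rate fell, so the adjustment moved the air column toward 728 Hz — it must have started above the reference.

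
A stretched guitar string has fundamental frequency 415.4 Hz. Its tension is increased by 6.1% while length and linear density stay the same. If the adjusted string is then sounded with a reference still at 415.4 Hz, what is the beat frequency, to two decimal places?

For a string, f ∝ √T, so the new frequency is 415.4·√1.061 = 427.8822 Hz.
f_beat = |427.8822 − 415.4| = 12.48 Hz.

12.48 Hz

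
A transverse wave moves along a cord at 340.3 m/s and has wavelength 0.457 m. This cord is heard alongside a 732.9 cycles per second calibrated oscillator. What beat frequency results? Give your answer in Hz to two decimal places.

11.74 Hz

Source frequency f = v/λ = 340.3/0.457 = 744.6389 Hz.
f_beat = |744.6389 − 732.9| = 11.74 Hz.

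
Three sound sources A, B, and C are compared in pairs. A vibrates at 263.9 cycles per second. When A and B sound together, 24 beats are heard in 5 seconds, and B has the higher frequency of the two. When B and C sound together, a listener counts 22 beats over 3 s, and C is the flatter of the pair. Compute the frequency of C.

261.3667 Hz

A–B: Beat frequency = 24/5 = 4.8 Hz.
B is above A, so f_B = 263.9 + 4.8 = 268.7 Hz.
B–C: Beat frequency = 22/3 = 7.3333 Hz.
C is below B, so f_C = 268.7 − 7.3333 = 261.3667 Hz.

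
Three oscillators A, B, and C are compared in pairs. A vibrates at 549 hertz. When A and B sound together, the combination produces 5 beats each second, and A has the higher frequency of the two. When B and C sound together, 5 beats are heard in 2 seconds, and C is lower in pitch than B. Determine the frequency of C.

541.5 Hz

B is below A, so f_B = 549 − 5 = 544 Hz.
B–C: Beat frequency = 5/2 = 2.5 Hz.
C is below B, so f_C = 544 − 2.5 = 541.5 Hz.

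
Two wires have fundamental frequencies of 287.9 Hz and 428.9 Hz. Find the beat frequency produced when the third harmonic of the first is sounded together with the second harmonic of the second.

5.9 Hz

Third harmonic of the first: 3·287.9 = 863.7 Hz.
Second harmonic of the second: 2·428.9 = 857.8 Hz.
f_beat = |863.7 − 857.8| = 5.9 Hz.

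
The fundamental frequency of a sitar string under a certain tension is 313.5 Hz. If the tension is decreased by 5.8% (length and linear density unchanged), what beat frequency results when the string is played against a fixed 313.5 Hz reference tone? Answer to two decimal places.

For a string, f ∝ √T, so the new frequency is 313.5·√0.942 = 304.2727 Hz.
f_beat = |304.2727 − 313.5| = 9.23 Hz.

9.23 Hz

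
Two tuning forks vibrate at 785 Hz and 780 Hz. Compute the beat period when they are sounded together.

f_beat = |785 − 780| = 5 Hz.
Beat period T = 1 / f_beat = 1 / 5 s.

0.200 s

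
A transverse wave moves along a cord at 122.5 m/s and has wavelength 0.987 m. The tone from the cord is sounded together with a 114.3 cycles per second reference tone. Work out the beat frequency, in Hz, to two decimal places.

Source frequency f = v/λ = 122.5/0.987 = 124.1135 Hz.
f_beat = |124.1135 − 114.3| = 9.81 Hz.

9.81 Hz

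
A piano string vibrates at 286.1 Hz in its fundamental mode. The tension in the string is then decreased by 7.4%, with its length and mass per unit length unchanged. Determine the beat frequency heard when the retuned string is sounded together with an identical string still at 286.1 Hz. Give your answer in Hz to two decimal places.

10.79 Hz

For a string, f ∝ √T, so the new frequency is 286.1·√0.926 = 275.3109 Hz.
f_beat = |275.3109 − 286.1| = 10.79 Hz.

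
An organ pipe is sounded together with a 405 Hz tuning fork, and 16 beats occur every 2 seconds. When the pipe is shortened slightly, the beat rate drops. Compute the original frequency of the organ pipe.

397 Hz

Beat frequency = 16/2 = 8 Hz.
|f − 405| = 8, so the organ pipe was at either 397 Hz or 413 Hz.
A shorter pipe has a higher fundamental; the adjustment raises the organ pipe's frequency.
The beat rate fell, so the adjustment moved the organ pipe toward 405 Hz — it must have started below the reference.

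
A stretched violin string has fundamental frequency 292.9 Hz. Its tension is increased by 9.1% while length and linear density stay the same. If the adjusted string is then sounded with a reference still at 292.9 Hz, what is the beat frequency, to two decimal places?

For a string, f ∝ √T, so the new frequency is 292.9·√1.091 = 305.9368 Hz.
f_beat = |305.9368 − 292.9| = 13.04 Hz.

13.04 Hz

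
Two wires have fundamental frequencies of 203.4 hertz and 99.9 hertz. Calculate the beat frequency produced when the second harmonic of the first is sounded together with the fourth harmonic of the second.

Second harmonic of the first: 2·203.4 = 406.8 Hz.
Fourth harmonic of the second: 4·99.9 = 399.6 Hz.
f_beat = |406.8 − 399.6| = 7.2 Hz.

7.2 Hz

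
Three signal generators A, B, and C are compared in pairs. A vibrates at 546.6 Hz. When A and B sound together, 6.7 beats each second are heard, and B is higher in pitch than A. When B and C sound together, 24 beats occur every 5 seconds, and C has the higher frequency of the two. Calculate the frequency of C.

558.1 Hz

B is above A, so f_B = 546.6 + 6.7 = 553.3 Hz.
B–C: Beat frequency = 24/5 = 4.8 Hz.
C is above B, so f_C = 553.3 + 4.8 = 558.1 Hz.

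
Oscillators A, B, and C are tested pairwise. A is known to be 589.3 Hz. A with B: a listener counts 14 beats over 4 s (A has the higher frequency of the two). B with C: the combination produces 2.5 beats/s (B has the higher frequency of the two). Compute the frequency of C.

A–B: Beat frequency = 14/4 = 3.5 Hz.
B is below A, so f_B = 589.3 − 3.5 = 585.8 Hz.
C is below B, so f_C = 585.8 − 2.5 = 583.3 Hz.

583.3 Hz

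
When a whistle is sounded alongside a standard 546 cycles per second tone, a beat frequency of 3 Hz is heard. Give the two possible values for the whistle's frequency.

|f − 546| = 3, so f = 546 ± 3.

543 Hz or 549 Hz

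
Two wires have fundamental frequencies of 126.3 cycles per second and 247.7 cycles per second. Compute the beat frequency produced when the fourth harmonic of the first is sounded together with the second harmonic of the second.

Fourth harmonic of the first: 4·126.3 = 505.2 Hz.
Second harmonic of the second: 2·247.7 = 495.4 Hz.
f_beat = |505.2 − 495.4| = 9.8 Hz.

9.8 Hz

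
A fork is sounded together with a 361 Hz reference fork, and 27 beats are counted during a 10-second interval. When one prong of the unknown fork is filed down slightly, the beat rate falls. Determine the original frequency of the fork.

Beat frequency = 27/10 = 2.7 Hz.
|f − 361| = 2.7, so the fork was at either 358.3 Hz or 363.7 Hz.
Filing a prong removes mass and raises the fork's frequency; the adjustment raises the fork's frequency.
The beat rate fell, so the adjustment moved the fork toward 361 Hz — it must have started below the reference.

358.3 Hz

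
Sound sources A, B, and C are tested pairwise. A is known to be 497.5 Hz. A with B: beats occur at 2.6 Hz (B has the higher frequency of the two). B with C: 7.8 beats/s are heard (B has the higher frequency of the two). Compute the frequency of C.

B is above A, so f_B = 497.5 + 2.6 = 500.1 Hz.
C is below B, so f_C = 500.1 − 7.8 = 492.3 Hz.

492.3 Hz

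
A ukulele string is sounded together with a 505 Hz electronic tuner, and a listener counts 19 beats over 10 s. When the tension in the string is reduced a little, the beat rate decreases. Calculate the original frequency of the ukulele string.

506.9 Hz

Beat frequency = 19/10 = 1.9 Hz.
|f − 505| = 1.9, so the ukulele string was at either 503.1 Hz or 506.9 Hz.
Lower tension means lower frequency; the adjustment lowers the ukulele string's frequency.
The beat rate fell, so the adjustment moved the ukulele string toward 505 Hz — it must have started above the reference.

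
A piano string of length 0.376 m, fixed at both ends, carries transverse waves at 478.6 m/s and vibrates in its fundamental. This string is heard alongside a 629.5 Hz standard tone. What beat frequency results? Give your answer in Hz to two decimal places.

6.94 Hz

For a string fixed at both ends, f_n = n·v/(2L) = 1·478.6/(2·0.376) = 636.4362 Hz.
f_beat = |636.4362 − 629.5| = 6.94 Hz.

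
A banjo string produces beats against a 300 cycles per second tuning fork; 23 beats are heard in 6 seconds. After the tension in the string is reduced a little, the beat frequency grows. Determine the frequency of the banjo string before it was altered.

296.1667 Hz

Beat frequency = 23/6 = 3.8333 Hz.
|f − 300| = 3.8333, so the banjo string was at either 296.1667 Hz or 303.8333 Hz.
Lower tension means lower frequency; the adjustment lowers the banjo string's frequency.
The beat rate rose, so the adjustment moved the banjo string further from 300 Hz — it was already below the reference.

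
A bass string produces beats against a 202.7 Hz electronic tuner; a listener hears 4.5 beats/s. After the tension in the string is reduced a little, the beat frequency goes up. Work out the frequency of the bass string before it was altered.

198.2 Hz

|f − 202.7| = 4.5, so the bass string was at either 198.2 Hz or 207.2 Hz.
Lower tension means lower frequency; the adjustment lowers the bass string's frequency.
The beat rate rose, so the adjustment moved the bass string further from 202.7 Hz — it was already below the reference.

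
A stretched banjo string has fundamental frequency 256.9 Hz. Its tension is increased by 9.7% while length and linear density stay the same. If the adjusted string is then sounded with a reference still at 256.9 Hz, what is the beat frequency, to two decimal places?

12.17 Hz

For a string, f ∝ √T, so the new frequency is 256.9·√1.097 = 269.0713 Hz.
f_beat = |269.0713 − 256.9| = 12.17 Hz.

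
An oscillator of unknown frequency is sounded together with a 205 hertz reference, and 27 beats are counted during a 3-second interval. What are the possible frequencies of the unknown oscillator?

196 Hz or 214 Hz

Beat frequency = 27/3 = 9 Hz.
|f − 205| = 9, so f = 205 ± 9.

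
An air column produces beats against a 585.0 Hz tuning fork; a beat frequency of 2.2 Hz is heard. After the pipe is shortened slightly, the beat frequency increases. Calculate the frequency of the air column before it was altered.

|f − 585.0| = 2.2, so the air column was at either 582.8 Hz or 587.2 Hz.
A shorter pipe has a higher fundamental; the adjustment raises the air column's frequency.
The beat rate rose, so the adjustment moved the air column further from 585.0 Hz — it was already above the reference.

587.2 Hz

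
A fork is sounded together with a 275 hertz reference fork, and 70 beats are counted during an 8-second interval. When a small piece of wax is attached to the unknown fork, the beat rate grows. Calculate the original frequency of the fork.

Beat frequency = 70/8 = 8.75 Hz.
|f − 275| = 8.75, so the fork was at either 266.25 Hz or 283.75 Hz.
Loading a fork with wax lowers its frequency; the adjustment lowers the fork's frequency.
The beat rate rose, so the adjustment moved the fork further from 275 Hz — it was already below the reference.

266.25 Hz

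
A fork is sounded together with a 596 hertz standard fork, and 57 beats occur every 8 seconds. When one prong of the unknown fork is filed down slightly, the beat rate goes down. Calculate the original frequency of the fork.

588.875 Hz

Beat frequency = 57/8 = 7.125 Hz.
|f − 596| = 7.125, so the fork was at either 588.875 Hz or 603.125 Hz.
Filing a prong removes mass and raises the fork's frequency; the adjustment raises the fork's frequency.
The beat rate fell, so the adjustment moved the fork toward 596 Hz — it must have started below the reference.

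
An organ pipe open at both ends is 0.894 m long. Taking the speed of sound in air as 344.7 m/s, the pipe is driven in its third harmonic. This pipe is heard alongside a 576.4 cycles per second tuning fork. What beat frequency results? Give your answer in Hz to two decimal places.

1.96 Hz

Open pipe: f_n = n·v/(2L) = 3·344.7/(2·0.894) = 578.3557 Hz.
f_beat = |578.3557 − 576.4| = 1.96 Hz.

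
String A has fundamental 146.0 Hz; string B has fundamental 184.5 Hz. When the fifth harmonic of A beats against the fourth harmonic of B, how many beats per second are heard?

8.0 Hz

Fifth harmonic of the first: 5·146.0 = 730.0 Hz.
Fourth harmonic of the second: 4·184.5 = 738.0 Hz.
f_beat = |730.0 − 738.0| = 8.0 Hz.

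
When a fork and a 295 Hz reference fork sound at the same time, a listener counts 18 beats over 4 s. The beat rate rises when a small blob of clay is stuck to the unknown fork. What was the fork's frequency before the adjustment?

290.5 Hz

Beat frequency = 18/4 = 4.5 Hz.
|f − 295| = 4.5, so the fork was at either 290.5 Hz or 299.5 Hz.
Adding mass to a fork lowers its frequency; the adjustment lowers the fork's frequency.
The beat rate rose, so the adjustment moved the fork further from 295 Hz — it was already below the reference.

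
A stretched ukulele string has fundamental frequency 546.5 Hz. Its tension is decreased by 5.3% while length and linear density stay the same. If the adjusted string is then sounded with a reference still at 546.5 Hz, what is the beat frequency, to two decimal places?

For a string, f ∝ √T, so the new frequency is 546.5·√0.947 = 531.8206 Hz.
f_beat = |531.8206 − 546.5| = 14.68 Hz.

14.68 Hz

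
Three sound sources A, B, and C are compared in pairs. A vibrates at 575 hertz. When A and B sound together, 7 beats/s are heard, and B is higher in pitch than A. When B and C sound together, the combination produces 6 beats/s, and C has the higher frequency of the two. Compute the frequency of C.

B is above A, so f_B = 575 + 7 = 582 Hz.
C is above B, so f_C = 582 + 6 = 588 Hz.

588 Hz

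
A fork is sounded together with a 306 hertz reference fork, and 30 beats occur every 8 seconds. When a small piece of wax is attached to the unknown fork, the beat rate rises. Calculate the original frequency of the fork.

302.25 Hz

Beat frequency = 30/8 = 3.75 Hz.
|f − 306| = 3.75, so the fork was at either 302.25 Hz or 309.75 Hz.
Loading a fork with wax lowers its frequency; the adjustment lowers the fork's frequency.
The beat rate rose, so the adjustment moved the fork further from 306 Hz — it was already below the reference.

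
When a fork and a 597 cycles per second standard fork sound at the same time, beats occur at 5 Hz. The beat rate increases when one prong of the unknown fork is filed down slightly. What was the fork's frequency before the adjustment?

602 Hz

|f − 597| = 5, so the fork was at either 592 Hz or 602 Hz.
Filing a prong removes mass and raises the fork's frequency; the adjustment raises the fork's frequency.
The beat rate rose, so the adjustment moved the fork further from 597 Hz — it was already above the reference.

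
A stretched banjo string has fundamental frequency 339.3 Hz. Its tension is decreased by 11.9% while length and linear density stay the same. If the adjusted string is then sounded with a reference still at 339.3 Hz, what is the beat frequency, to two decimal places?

For a string, f ∝ √T, so the new frequency is 339.3·√0.881 = 318.4724 Hz.
f_beat = |318.4724 − 339.3| = 20.83 Hz.

20.83 Hz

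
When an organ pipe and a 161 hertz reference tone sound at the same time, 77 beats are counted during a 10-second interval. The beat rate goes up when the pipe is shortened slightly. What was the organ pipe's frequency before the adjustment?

168.7 Hz

Beat frequency = 77/10 = 7.7 Hz.
|f − 161| = 7.7, so the organ pipe was at either 153.3 Hz or 168.7 Hz.
A shorter pipe has a higher fundamental; the adjustment raises the organ pipe's frequency.
The beat rate rose, so the adjustment moved the organ pipe further from 161 Hz — it was already above the reference.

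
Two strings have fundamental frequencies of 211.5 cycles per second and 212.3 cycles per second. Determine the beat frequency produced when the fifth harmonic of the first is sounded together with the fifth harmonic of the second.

Fifth harmonic of the first: 5·211.5 = 1057.5 Hz.
Fifth harmonic of the second: 5·212.3 = 1061.5 Hz.
f_beat = |1057.5 − 1061.5| = 4.0 Hz.

4.0 Hz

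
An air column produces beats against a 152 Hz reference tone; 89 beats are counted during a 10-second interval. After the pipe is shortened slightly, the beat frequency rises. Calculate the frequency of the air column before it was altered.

160.9 Hz

Beat frequency = 89/10 = 8.9 Hz.
|f − 152| = 8.9, so the air column was at either 143.1 Hz or 160.9 Hz.
A shorter pipe has a higher fundamental; the adjustment raises the air column's frequency.
The beat rate rose, so the adjustment moved the air column further from 152 Hz — it was already above the reference.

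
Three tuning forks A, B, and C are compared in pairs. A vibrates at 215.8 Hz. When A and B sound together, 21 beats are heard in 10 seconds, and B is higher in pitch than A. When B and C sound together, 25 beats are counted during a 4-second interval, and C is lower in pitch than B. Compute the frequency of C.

211.65 Hz

A–B: Beat frequency = 21/10 = 2.1 Hz.
B is above A, so f_B = 215.8 + 2.1 = 217.9 Hz.
B–C: Beat frequency = 25/4 = 6.25 Hz.
C is below B, so f_C = 217.9 − 6.25 = 211.65 Hz.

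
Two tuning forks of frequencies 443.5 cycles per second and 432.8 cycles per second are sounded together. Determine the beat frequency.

10.7 Hz

Beats arise from superposition of two nearby frequencies; the beat rate is |f₁ − f₂|.
|443.5 − 432.8| = 10.7 Hz.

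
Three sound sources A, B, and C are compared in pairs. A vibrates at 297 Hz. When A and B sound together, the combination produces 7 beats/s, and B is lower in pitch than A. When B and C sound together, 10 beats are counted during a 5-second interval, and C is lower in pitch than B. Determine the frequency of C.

B is below A, so f_B = 297 − 7 = 290 Hz.
B–C: Beat frequency = 10/5 = 2 Hz.
C is below B, so f_C = 290 − 2 = 288 Hz.

288 Hz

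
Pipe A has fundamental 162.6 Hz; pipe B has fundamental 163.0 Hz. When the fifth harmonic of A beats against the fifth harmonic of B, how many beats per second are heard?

2.0 Hz

Fifth harmonic of the first: 5·162.6 = 813.0 Hz.
Fifth harmonic of the second: 5·163.0 = 815.0 Hz.
f_beat = |813.0 − 815.0| = 2.0 Hz.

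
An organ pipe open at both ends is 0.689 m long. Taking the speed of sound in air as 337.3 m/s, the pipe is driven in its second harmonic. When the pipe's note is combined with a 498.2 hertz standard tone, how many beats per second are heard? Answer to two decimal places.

8.65 Hz

Open pipe: f_n = n·v/(2L) = 2·337.3/(2·0.689) = 489.5501 Hz.
f_beat = |489.5501 − 498.2| = 8.65 Hz.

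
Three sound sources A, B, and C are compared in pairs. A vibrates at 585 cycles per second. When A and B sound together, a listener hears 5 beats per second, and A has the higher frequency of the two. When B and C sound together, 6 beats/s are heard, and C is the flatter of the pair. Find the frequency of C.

574 Hz

B is below A, so f_B = 585 − 5 = 580 Hz.
C is below B, so f_C = 580 − 6 = 574 Hz.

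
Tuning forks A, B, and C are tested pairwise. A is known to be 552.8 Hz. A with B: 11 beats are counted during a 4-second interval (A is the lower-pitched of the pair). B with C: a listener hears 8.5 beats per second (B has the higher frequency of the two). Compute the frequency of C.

547.05 Hz

A–B: Beat frequency = 11/4 = 2.75 Hz.
B is above A, so f_B = 552.8 + 2.75 = 555.55 Hz.
C is below B, so f_C = 555.55 − 8.5 = 547.05 Hz.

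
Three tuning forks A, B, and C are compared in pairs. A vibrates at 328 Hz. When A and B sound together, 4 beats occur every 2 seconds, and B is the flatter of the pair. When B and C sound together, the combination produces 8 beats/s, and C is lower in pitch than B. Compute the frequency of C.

A–B: Beat frequency = 4/2 = 2 Hz.
B is below A, so f_B = 328 − 2 = 326 Hz.
C is below B, so f_C = 326 − 8 = 318 Hz.

318 Hz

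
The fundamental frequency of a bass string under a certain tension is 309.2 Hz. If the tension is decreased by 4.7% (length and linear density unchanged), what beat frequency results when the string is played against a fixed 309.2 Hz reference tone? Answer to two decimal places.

7.35 Hz

For a string, f ∝ √T, so the new frequency is 309.2·√0.953 = 301.8464 Hz.
f_beat = |301.8464 − 309.2| = 7.35 Hz.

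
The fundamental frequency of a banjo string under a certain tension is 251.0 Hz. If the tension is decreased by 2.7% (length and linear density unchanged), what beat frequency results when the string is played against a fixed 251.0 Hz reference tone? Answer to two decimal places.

3.41 Hz

For a string, f ∝ √T, so the new frequency is 251.0·√0.973 = 247.5883 Hz.
f_beat = |247.5883 − 251.0| = 3.41 Hz.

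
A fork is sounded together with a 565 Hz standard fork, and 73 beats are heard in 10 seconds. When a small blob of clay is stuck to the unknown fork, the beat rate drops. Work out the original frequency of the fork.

572.3 Hz

Beat frequency = 73/10 = 7.3 Hz.
|f − 565| = 7.3, so the fork was at either 557.7 Hz or 572.3 Hz.
Adding mass to a fork lowers its frequency; the adjustment lowers the fork's frequency.
The beat rate fell, so the adjustment moved the fork toward 565 Hz — it must have started above the reference.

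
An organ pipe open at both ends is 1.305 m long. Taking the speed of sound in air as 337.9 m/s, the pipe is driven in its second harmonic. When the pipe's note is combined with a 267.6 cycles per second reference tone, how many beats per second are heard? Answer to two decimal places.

8.67 Hz

Open pipe: f_n = n·v/(2L) = 2·337.9/(2·1.305) = 258.9272 Hz.
f_beat = |258.9272 − 267.6| = 8.67 Hz.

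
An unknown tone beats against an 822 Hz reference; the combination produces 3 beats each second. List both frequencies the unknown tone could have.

819 Hz or 825 Hz

|f − 822| = 3, so f = 822 ± 3.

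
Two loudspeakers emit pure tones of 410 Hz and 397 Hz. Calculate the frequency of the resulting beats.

13 Hz

Beats arise from superposition of two nearby frequencies; the beat rate is |f₁ − f₂|.
|410 − 397| = 13 Hz.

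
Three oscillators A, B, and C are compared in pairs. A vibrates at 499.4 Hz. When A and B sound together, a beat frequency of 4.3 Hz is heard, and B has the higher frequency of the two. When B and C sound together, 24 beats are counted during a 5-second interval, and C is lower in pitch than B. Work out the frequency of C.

498.9 Hz

B is above A, so f_B = 499.4 + 4.3 = 503.7 Hz.
B–C: Beat frequency = 24/5 = 4.8 Hz.
C is below B, so f_C = 503.7 − 4.8 = 498.9 Hz.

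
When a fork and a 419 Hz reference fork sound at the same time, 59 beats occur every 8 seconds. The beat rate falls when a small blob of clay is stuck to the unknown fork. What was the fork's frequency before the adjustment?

426.375 Hz

Beat frequency = 59/8 = 7.375 Hz.
|f − 419| = 7.375, so the fork was at either 411.625 Hz or 426.375 Hz.
Adding mass to a fork lowers its frequency; the adjustment lowers the fork's frequency.
The beat rate fell, so the adjustment moved the fork toward 419 Hz — it must have started above the reference.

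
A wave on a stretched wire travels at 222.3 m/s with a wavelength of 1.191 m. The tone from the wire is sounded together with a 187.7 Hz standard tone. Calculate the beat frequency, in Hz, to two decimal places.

1.05 Hz

Source frequency f = v/λ = 222.3/1.191 = 186.6499 Hz.
f_beat = |186.6499 − 187.7| = 1.05 Hz.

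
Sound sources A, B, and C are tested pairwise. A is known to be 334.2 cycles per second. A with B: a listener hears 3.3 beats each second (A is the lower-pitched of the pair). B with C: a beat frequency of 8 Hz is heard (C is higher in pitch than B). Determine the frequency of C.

345.5 Hz

B is above A, so f_B = 334.2 + 3.3 = 337.5 Hz.
C is above B, so f_C = 337.5 + 8 = 345.5 Hz.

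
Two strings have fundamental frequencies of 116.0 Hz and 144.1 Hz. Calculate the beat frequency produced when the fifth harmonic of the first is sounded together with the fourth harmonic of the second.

3.6 Hz

Fifth harmonic of the first: 5·116.0 = 580.0 Hz.
Fourth harmonic of the second: 4·144.1 = 576.4 Hz.
f_beat = |580.0 − 576.4| = 3.6 Hz.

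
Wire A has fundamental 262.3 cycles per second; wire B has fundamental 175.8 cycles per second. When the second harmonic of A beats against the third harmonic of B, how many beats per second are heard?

Second harmonic of the first: 2·262.3 = 524.6 Hz.
Third harmonic of the second: 3·175.8 = 527.4 Hz.
f_beat = |524.6 − 527.4| = 2.8 Hz.

2.8 Hz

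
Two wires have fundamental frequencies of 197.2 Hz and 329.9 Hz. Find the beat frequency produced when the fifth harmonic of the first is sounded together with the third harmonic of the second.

Fifth harmonic of the first: 5·197.2 = 986.0 Hz.
Third harmonic of the second: 3·329.9 = 989.7 Hz.
f_beat = |986.0 − 989.7| = 3.7 Hz.

3.7 Hz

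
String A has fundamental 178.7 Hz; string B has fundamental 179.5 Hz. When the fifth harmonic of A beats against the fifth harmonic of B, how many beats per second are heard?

4.0 Hz

Fifth harmonic of the first: 5·178.7 = 893.5 Hz.
Fifth harmonic of the second: 5·179.5 = 897.5 Hz.
f_beat = |893.5 − 897.5| = 4.0 Hz.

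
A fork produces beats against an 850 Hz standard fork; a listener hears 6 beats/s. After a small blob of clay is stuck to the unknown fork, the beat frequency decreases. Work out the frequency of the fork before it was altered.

|f − 850| = 6, so the fork was at either 844 Hz or 856 Hz.
Adding mass to a fork lowers its frequency; the adjustment lowers the fork's frequency.
The beat rate fell, so the adjustment moved the fork toward 850 Hz — it must have started above the reference.

856 Hz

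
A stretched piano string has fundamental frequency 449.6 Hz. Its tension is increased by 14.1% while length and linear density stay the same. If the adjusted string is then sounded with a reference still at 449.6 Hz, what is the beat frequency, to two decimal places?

30.65 Hz

For a string, f ∝ √T, so the new frequency is 449.6·√1.141 = 480.2519 Hz.
f_beat = |480.2519 − 449.6| = 30.65 Hz.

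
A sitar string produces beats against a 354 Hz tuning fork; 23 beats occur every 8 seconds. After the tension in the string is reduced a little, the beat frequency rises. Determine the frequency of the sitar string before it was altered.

Beat frequency = 23/8 = 2.875 Hz.
|f − 354| = 2.875, so the sitar string was at either 351.125 Hz or 356.875 Hz.
Lower tension means lower frequency; the adjustment lowers the sitar string's frequency.
The beat rate rose, so the adjustment moved the sitar string further from 354 Hz — it was already below the reference.

351.125 Hz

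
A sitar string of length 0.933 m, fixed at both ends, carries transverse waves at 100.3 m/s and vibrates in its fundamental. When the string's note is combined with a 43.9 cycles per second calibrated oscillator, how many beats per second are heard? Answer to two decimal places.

9.85 Hz

For a string fixed at both ends, f_n = n·v/(2L) = 1·100.3/(2·0.933) = 53.7513 Hz.
f_beat = |53.7513 − 43.9| = 9.85 Hz.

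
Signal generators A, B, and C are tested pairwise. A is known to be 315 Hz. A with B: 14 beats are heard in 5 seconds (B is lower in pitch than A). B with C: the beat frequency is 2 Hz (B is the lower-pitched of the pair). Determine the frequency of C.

A–B: Beat frequency = 14/5 = 2.8 Hz.
B is below A, so f_B = 315 − 2.8 = 312.2 Hz.
C is above B, so f_C = 312.2 + 2 = 314.2 Hz.

314.2 Hz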